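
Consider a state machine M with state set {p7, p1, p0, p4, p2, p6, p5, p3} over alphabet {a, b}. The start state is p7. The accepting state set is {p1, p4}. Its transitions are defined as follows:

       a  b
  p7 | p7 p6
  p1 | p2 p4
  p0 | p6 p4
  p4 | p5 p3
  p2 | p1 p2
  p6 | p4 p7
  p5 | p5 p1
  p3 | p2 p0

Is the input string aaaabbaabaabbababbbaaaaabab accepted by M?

Yes

p7 → p7 → p7 → p7 → p7 → p6 → p7 → p7 → p7 → p6 → p4 → p5 → p1 → p4 → p5 → p1 → p2 → p2 → p2 → p2 → p1 → p2 → p1 → p2 → p1 → p4 → p5 → p1
End state p1 is accepting.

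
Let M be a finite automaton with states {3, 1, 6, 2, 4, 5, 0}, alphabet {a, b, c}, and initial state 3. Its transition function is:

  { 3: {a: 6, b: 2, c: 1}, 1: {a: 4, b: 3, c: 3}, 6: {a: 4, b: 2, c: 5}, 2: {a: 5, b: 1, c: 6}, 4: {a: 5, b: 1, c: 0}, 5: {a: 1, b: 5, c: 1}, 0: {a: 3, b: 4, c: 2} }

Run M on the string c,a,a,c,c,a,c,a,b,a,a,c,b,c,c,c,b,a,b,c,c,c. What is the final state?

1

Trace: 3 -c-> 1 -a-> 4 -a-> 5 -c-> 1 -c-> 3 -a-> 6 -c-> 5 -a-> 1 -b-> 3 -a-> 6 -a-> 4 -c-> 0 -b-> 4 -c-> 0 -c-> 2 -c-> 6 -b-> 2 -a-> 5 -b-> 5 -c-> 1 -c-> 3 -c-> 1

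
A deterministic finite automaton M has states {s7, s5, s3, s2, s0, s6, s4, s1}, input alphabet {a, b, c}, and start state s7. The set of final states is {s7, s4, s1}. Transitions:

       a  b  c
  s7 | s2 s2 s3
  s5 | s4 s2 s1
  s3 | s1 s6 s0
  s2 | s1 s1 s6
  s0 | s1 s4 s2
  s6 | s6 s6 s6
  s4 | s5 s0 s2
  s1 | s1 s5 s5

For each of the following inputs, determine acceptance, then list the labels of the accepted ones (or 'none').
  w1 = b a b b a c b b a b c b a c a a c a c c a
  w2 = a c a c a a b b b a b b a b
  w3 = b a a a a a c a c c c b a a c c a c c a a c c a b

w1: Trace: s7 -b-> s2 -a-> s1 -b-> s5 -b-> s2 -a-> s1 -c-> s5 -b-> s2 -b-> s1 -a-> s1 -b-> s5 -c-> s1 -b-> s5 -a-> s4 -c-> s2 -a-> s1 -a-> s1 -c-> s5 -a-> s4 -c-> s2 -c-> s6 -a-> s6  → end s6, rejected
w2: Trace: s7 -a-> s2 -c-> s6 -a-> s6 -c-> s6 -a-> s6 -a-> s6 -b-> s6 -b-> s6 -b-> s6 -a-> s6 -b-> s6 -b-> s6 -a-> s6 -b-> s6  → end s6, rejected
w3: Trace: s7 -b-> s2 -a-> s1 -a-> s1 -a-> s1 -a-> s1 -a-> s1 -c-> s5 -a-> s4 -c-> s2 -c-> s6 -c-> s6 -b-> s6 -a-> s6 -a-> s6 -c-> s6 -c-> s6 -a-> s6 -c-> s6 -c-> s6 -a-> s6 -a-> s6 -c-> s6 -c-> s6 -a-> s6 -b-> s6  → end s6, rejected

none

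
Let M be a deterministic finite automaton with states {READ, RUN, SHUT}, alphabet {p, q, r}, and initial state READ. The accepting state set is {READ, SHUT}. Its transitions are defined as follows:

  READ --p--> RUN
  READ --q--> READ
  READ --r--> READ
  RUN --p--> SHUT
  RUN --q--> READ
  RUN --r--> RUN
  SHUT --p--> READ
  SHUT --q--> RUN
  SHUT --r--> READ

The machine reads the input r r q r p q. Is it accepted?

Yes

READ → READ → READ → READ → READ → RUN → READ
End state READ is accepting.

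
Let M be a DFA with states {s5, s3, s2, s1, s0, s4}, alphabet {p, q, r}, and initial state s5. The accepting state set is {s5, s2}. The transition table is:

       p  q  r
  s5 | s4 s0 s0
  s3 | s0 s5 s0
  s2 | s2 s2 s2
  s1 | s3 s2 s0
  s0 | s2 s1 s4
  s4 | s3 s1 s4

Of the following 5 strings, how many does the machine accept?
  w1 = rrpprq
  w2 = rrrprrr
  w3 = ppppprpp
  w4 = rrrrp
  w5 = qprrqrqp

2

w1:
  start at s5
  read 'r': s5 → s0
  read 'r': s0 → s4
  read 'p': s4 → s3
  read 'p': s3 → s0
  read 'r': s0 → s4
  read 'q': s4 → s1
  end s1, rejected
w2:
  start at s5
  read 'r': s5 → s0
  read 'r': s0 → s4
  read 'r': s4 → s4
  read 'p': s4 → s3
  read 'r': s3 → s0
  read 'r': s0 → s4
  read 'r': s4 → s4
  end s4, rejected
w3:
  start at s5
  read 'p': s5 → s4
  read 'p': s4 → s3
  read 'p': s3 → s0
  read 'p': s0 → s2
  read 'p': s2 → s2
  read 'r': s2 → s2
  read 'p': s2 → s2
  read 'p': s2 → s2
  end s2, accepted
w4:
  start at s5
  read 'r': s5 → s0
  read 'r': s0 → s4
  read 'r': s4 → s4
  read 'r': s4 → s4
  read 'p': s4 → s3
  end s3, rejected
w5:
  start at s5
  read 'q': s5 → s0
  read 'p': s0 → s2
  read 'r': s2 → s2
  read 'r': s2 → s2
  read 'q': s2 → s2
  read 'r': s2 → s2
  read 'q': s2 → s2
  read 'p': s2 → s2
  end s2, accepted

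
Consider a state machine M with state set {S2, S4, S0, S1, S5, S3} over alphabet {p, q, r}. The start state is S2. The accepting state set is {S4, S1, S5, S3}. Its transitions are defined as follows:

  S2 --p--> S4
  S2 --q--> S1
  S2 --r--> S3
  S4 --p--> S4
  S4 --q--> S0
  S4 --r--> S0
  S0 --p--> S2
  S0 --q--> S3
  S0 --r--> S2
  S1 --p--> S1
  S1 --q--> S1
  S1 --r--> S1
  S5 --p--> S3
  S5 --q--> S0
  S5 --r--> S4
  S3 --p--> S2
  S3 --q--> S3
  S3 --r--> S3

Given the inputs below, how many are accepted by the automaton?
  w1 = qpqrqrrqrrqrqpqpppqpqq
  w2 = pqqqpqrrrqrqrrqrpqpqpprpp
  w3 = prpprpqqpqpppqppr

3

w1:
  start at S2
  read 'q': S2 → S1
  read 'p': S1 → S1
  read 'q': S1 → S1
  read 'r': S1 → S1
  read 'q': S1 → S1
  read 'r': S1 → S1
  read 'r': S1 → S1
  read 'q': S1 → S1
  read 'r': S1 → S1
  read 'r': S1 → S1
  read 'q': S1 → S1
  read 'r': S1 → S1
  read 'q': S1 → S1
  read 'p': S1 → S1
  read 'q': S1 → S1
  read 'p': S1 → S1
  read 'p': S1 → S1
  read 'p': S1 → S1
  read 'q': S1 → S1
  read 'p': S1 → S1
  read 'q': S1 → S1
  read 'q': S1 → S1
  end S1, accepted
w2:
  start at S2
  read 'p': S2 → S4
  read 'q': S4 → S0
  read 'q': S0 → S3
  read 'q': S3 → S3
  read 'p': S3 → S2
  read 'q': S2 → S1
  read 'r': S1 → S1
  read 'r': S1 → S1
  read 'r': S1 → S1
  read 'q': S1 → S1
  read 'r': S1 → S1
  read 'q': S1 → S1
  read 'r': S1 → S1
  read 'r': S1 → S1
  read 'q': S1 → S1
  read 'r': S1 → S1
  read 'p': S1 → S1
  read 'q': S1 → S1
  read 'p': S1 → S1
  read 'q': S1 → S1
  read 'p': S1 → S1
  read 'p': S1 → S1
  read 'r': S1 → S1
  read 'p': S1 → S1
  read 'p': S1 → S1
  end S1, accepted
w3:
  start at S2
  read 'p': S2 → S4
  read 'r': S4 → S0
  read 'p': S0 → S2
  read 'p': S2 → S4
  read 'r': S4 → S0
  read 'p': S0 → S2
  read 'q': S2 → S1
  read 'q': S1 → S1
  read 'p': S1 → S1
  read 'q': S1 → S1
  read 'p': S1 → S1
  read 'p': S1 → S1
  read 'p': S1 → S1
  read 'q': S1 → S1
  read 'p': S1 → S1
  read 'p': S1 → S1
  read 'r': S1 → S1
  end S1, accepted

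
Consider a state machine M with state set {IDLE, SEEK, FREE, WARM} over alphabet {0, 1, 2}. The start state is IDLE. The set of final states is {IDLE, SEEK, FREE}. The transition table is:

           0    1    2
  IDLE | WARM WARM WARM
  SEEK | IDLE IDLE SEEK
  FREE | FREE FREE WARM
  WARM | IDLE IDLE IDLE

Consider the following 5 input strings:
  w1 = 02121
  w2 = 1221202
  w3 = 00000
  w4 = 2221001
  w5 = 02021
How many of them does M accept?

w1:
  start at IDLE
  read '0': IDLE → WARM
  read '2': WARM → IDLE
  read '1': IDLE → WARM
  read '2': WARM → IDLE
  read '1': IDLE → WARM
  end WARM, rejected
w2:
  start at IDLE
  read '1': IDLE → WARM
  read '2': WARM → IDLE
  read '2': IDLE → WARM
  read '1': WARM → IDLE
  read '2': IDLE → WARM
  read '0': WARM → IDLE
  read '2': IDLE → WARM
  end WARM, rejected
w3:
  start at IDLE
  read '0': IDLE → WARM
  read '0': WARM → IDLE
  read '0': IDLE → WARM
  read '0': WARM → IDLE
  read '0': IDLE → WARM
  end WARM, rejected
w4:
  start at IDLE
  read '2': IDLE → WARM
  read '2': WARM → IDLE
  read '2': IDLE → WARM
  read '1': WARM → IDLE
  read '0': IDLE → WARM
  read '0': WARM → IDLE
  read '1': IDLE → WARM
  end WARM, rejected
w5:
  start at IDLE
  read '0': IDLE → WARM
  read '2': WARM → IDLE
  read '0': IDLE → WARM
  read '2': WARM → IDLE
  read '1': IDLE → WARM
  end WARM, rejected

0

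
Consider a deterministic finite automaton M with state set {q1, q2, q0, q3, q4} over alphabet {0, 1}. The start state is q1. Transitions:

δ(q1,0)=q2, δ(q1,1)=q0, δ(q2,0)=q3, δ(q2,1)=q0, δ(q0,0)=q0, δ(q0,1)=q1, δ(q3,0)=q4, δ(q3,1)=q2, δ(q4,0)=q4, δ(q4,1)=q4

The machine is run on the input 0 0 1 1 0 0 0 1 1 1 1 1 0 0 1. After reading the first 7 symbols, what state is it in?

Trace: q1 -0-> q2 -0-> q3 -1-> q2 -1-> q0 -0-> q0 -0-> q0 -0-> q0
After 7 symbols: q0.

q0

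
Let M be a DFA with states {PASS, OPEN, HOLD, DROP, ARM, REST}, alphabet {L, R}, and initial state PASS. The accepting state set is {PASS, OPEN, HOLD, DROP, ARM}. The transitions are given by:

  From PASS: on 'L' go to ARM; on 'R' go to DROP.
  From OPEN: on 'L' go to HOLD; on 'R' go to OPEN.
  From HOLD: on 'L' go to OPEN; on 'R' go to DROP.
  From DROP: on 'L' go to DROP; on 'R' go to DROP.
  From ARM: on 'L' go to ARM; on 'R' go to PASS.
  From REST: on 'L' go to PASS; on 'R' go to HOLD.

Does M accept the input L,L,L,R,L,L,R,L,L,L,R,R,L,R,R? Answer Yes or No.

Yes

PASS → ARM → ARM → ARM → PASS → ARM → ARM → PASS → ARM → ARM → ARM → PASS → DROP → DROP → DROP → DROP
End state DROP is accepting.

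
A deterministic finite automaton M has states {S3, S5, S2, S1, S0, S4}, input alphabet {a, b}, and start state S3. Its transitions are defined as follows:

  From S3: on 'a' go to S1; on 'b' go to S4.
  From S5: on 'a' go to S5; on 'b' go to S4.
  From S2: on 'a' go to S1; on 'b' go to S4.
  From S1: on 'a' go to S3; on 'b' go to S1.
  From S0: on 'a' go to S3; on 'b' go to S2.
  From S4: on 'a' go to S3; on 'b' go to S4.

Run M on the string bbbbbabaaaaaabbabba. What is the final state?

start at S3
read 'b': S3 → S4
read 'b': S4 → S4
read 'b': S4 → S4
read 'b': S4 → S4
read 'b': S4 → S4
read 'a': S4 → S3
read 'b': S3 → S4
read 'a': S4 → S3
read 'a': S3 → S1
read 'a': S1 → S3
read 'a': S3 → S1
read 'a': S1 → S3
read 'a': S3 → S1
read 'b': S1 → S1
read 'b': S1 → S1
read 'a': S1 → S3
read 'b': S3 → S4
read 'b': S4 → S4
read 'a': S4 → S3

S3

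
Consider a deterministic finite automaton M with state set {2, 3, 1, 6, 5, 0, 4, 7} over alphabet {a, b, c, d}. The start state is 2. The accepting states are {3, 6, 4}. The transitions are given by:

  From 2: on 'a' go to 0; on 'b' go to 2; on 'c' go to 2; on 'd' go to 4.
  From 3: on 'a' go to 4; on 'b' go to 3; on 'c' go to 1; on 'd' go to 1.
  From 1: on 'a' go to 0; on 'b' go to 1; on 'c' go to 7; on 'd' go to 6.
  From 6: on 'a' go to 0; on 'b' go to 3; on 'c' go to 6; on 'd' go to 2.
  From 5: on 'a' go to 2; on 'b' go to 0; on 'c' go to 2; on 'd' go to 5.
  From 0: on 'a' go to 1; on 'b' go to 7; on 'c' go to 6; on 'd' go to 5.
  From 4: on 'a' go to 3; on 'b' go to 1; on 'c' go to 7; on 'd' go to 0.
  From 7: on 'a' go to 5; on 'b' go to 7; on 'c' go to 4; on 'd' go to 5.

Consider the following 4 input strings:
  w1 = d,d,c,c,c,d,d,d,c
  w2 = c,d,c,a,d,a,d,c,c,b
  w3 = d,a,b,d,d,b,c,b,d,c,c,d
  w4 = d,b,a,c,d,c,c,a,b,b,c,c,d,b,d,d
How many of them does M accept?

1

w1: Trace: 2 -d-> 4 -d-> 0 -c-> 6 -c-> 6 -c-> 6 -d-> 2 -d-> 4 -d-> 0 -c-> 6  → end 6, accepted
w2: Trace: 2 -c-> 2 -d-> 4 -c-> 7 -a-> 5 -d-> 5 -a-> 2 -d-> 4 -c-> 7 -c-> 4 -b-> 1  → end 1, rejected
w3: Trace: 2 -d-> 4 -a-> 3 -b-> 3 -d-> 1 -d-> 6 -b-> 3 -c-> 1 -b-> 1 -d-> 6 -c-> 6 -c-> 6 -d-> 2  → end 2, rejected
w4: Trace: 2 -d-> 4 -b-> 1 -a-> 0 -c-> 6 -d-> 2 -c-> 2 -c-> 2 -a-> 0 -b-> 7 -b-> 7 -c-> 4 -c-> 7 -d-> 5 -b-> 0 -d-> 5 -d-> 5  → end 5, rejected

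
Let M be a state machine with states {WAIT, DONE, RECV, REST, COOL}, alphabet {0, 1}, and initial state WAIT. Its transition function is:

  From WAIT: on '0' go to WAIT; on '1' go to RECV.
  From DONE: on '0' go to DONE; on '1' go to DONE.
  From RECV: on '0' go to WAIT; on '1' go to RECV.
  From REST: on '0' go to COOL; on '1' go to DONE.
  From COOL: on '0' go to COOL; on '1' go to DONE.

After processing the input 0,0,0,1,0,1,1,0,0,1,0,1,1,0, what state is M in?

WAIT → WAIT → WAIT → WAIT → RECV → WAIT → RECV → RECV → WAIT → WAIT → RECV → WAIT → RECV → RECV → WAIT

WAIT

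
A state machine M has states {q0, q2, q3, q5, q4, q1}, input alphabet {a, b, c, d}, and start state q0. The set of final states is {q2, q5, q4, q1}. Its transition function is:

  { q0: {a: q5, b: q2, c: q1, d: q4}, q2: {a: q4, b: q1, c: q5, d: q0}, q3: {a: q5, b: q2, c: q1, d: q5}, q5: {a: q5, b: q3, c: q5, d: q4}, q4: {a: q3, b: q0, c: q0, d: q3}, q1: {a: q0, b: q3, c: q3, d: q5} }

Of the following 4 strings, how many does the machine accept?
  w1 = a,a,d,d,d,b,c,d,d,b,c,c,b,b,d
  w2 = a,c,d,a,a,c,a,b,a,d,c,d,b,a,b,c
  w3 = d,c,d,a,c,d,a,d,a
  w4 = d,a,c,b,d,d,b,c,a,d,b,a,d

3

w1: Trace: q0 -a-> q5 -a-> q5 -d-> q4 -d-> q3 -d-> q5 -b-> q3 -c-> q1 -d-> q5 -d-> q4 -b-> q0 -c-> q1 -c-> q3 -b-> q2 -b-> q1 -d-> q5  → end q5, accepted
w2: Trace: q0 -a-> q5 -c-> q5 -d-> q4 -a-> q3 -a-> q5 -c-> q5 -a-> q5 -b-> q3 -a-> q5 -d-> q4 -c-> q0 -d-> q4 -b-> q0 -a-> q5 -b-> q3 -c-> q1  → end q1, accepted
w3: Trace: q0 -d-> q4 -c-> q0 -d-> q4 -a-> q3 -c-> q1 -d-> q5 -a-> q5 -d-> q4 -a-> q3  → end q3, rejected
w4: Trace: q0 -d-> q4 -a-> q3 -c-> q1 -b-> q3 -d-> q5 -d-> q4 -b-> q0 -c-> q1 -a-> q0 -d-> q4 -b-> q0 -a-> q5 -d-> q4  → end q4, accepted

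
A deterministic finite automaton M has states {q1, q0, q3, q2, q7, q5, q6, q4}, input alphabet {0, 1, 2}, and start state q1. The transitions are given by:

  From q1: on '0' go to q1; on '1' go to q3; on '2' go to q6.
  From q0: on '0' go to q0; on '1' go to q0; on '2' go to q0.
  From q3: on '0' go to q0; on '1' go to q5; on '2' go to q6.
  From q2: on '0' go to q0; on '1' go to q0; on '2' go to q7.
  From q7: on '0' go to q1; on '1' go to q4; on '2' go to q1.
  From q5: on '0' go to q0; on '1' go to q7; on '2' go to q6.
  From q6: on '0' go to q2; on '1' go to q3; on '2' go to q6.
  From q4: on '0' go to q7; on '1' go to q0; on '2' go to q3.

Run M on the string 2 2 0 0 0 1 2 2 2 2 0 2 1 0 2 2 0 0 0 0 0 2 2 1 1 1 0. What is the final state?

q1 → q6 → q6 → q2 → q0 → q0 → q0 → q0 → q0 → q0 → q0 → q0 → q0 → q0 → q0 → q0 → q0 → q0 → q0 → q0 → q0 → q0 → q0 → q0 → q0 → q0 → q0 → q0

q0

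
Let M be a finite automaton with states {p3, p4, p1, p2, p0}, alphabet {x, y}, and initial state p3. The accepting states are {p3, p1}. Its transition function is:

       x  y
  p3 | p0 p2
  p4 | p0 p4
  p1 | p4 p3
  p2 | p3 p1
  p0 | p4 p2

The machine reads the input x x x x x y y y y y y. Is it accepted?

Yes

Trace: p3 -x-> p0 -x-> p4 -x-> p0 -x-> p4 -x-> p0 -y-> p2 -y-> p1 -y-> p3 -y-> p2 -y-> p1 -y-> p3
End state p3 is accepting.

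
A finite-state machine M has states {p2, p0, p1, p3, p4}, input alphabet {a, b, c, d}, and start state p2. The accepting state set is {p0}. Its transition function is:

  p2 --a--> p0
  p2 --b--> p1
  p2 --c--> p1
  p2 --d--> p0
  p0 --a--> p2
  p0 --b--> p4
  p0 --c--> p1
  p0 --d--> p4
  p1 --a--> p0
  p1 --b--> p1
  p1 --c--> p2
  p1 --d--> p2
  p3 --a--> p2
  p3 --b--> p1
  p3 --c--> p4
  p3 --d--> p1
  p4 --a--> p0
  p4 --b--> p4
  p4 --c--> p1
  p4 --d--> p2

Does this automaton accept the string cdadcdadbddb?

p2 → p1 → p2 → p0 → p4 → p1 → p2 → p0 → p4 → p4 → p2 → p0 → p4
End state p4 is not accepting.

No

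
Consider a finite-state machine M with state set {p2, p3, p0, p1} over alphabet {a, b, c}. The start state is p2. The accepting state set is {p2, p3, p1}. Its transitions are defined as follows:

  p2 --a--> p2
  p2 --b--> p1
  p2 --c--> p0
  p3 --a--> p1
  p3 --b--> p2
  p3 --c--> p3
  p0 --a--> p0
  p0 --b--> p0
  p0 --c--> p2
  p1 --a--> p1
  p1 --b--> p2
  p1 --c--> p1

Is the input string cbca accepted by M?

start at p2
read 'c': p2 → p0
read 'b': p0 → p0
read 'c': p0 → p2
read 'a': p2 → p2
End state p2 is accepting.

Yes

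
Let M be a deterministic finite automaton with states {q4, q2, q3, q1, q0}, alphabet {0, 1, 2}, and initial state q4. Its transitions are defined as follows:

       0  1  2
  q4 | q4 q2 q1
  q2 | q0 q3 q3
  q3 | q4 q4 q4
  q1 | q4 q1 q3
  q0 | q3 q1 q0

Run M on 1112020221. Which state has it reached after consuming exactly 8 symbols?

q4 → q2 → q3 → q4 → q1 → q4 → q1 → q4 → q1
After 8 symbols: q1.

q1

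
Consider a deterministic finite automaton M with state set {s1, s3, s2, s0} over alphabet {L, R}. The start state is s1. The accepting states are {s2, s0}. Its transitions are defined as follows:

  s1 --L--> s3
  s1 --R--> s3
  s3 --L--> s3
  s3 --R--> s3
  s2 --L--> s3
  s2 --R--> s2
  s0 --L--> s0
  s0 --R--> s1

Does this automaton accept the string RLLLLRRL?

No

s1 → s3 → s3 → s3 → s3 → s3 → s3 → s3 → s3
End state s3 is not accepting.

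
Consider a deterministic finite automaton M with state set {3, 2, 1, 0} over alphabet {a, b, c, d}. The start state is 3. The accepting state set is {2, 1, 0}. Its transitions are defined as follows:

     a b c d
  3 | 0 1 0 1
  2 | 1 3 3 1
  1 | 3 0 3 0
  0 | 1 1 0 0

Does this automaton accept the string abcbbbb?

Yes

start at 3
read 'a': 3 → 0
read 'b': 0 → 1
read 'c': 1 → 3
read 'b': 3 → 1
read 'b': 1 → 0
read 'b': 0 → 1
read 'b': 1 → 0
End state 0 is accepting.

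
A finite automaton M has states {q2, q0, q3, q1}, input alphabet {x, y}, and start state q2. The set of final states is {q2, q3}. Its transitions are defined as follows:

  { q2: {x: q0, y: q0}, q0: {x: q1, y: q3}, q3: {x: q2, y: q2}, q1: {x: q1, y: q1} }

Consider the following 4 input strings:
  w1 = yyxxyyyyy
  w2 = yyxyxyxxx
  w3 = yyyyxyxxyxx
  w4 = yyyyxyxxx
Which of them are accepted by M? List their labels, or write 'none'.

w1: q2 → q0 → q3 → q2 → q0 → q3 → q2 → q0 → q3 → q2  → end q2, accepted
w2: q2 → q0 → q3 → q2 → q0 → q1 → q1 → q1 → q1 → q1  → end q1, rejected
w3: q2 → q0 → q3 → q2 → q0 → q1 → q1 → q1 → q1 → q1 → q1 → q1  → end q1, rejected
w4: q2 → q0 → q3 → q2 → q0 → q1 → q1 → q1 → q1 → q1  → end q1, rejected

w1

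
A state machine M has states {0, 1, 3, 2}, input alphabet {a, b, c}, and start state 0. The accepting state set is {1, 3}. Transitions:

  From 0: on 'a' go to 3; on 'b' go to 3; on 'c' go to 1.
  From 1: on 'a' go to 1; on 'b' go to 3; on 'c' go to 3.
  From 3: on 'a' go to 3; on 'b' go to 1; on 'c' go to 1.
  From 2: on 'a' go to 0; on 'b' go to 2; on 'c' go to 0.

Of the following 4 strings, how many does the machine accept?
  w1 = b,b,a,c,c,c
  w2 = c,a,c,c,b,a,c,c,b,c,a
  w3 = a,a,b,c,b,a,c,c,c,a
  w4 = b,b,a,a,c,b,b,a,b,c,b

4

w1: Trace: 0 -b-> 3 -b-> 1 -a-> 1 -c-> 3 -c-> 1 -c-> 3  → end 3, accepted
w2: Trace: 0 -c-> 1 -a-> 1 -c-> 3 -c-> 1 -b-> 3 -a-> 3 -c-> 1 -c-> 3 -b-> 1 -c-> 3 -a-> 3  → end 3, accepted
w3: Trace: 0 -a-> 3 -a-> 3 -b-> 1 -c-> 3 -b-> 1 -a-> 1 -c-> 3 -c-> 1 -c-> 3 -a-> 3  → end 3, accepted
w4: Trace: 0 -b-> 3 -b-> 1 -a-> 1 -a-> 1 -c-> 3 -b-> 1 -b-> 3 -a-> 3 -b-> 1 -c-> 3 -b-> 1  → end 1, accepted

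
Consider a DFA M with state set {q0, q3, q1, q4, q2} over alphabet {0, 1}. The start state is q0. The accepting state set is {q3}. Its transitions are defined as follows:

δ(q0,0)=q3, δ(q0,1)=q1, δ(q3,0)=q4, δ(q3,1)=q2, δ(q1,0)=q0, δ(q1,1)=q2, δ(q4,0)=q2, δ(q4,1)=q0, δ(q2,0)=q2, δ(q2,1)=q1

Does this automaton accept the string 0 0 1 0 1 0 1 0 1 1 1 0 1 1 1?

No

start at q0
read '0': q0 → q3
read '0': q3 → q4
read '1': q4 → q0
read '0': q0 → q3
read '1': q3 → q2
read '0': q2 → q2
read '1': q2 → q1
read '0': q1 → q0
read '1': q0 → q1
read '1': q1 → q2
read '1': q2 → q1
read '0': q1 → q0
read '1': q0 → q1
read '1': q1 → q2
read '1': q2 → q1
End state q1 is not accepting.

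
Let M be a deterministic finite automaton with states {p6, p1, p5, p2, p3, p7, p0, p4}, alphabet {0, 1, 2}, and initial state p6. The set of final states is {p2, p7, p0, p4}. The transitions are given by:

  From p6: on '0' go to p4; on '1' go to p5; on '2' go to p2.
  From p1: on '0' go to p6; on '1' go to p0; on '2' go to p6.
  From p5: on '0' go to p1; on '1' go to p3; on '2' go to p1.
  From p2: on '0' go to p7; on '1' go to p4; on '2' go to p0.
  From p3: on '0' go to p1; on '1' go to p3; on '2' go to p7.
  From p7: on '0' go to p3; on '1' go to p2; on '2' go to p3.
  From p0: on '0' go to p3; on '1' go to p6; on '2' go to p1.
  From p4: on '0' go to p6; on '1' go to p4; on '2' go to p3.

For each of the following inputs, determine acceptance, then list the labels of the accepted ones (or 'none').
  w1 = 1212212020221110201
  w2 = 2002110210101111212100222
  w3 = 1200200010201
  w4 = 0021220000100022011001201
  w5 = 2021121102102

w1, w3, w5

w1: Trace: p6 -1-> p5 -2-> p1 -1-> p0 -2-> p1 -2-> p6 -1-> p5 -2-> p1 -0-> p6 -2-> p2 -0-> p7 -2-> p3 -2-> p7 -1-> p2 -1-> p4 -1-> p4 -0-> p6 -2-> p2 -0-> p7 -1-> p2  → end p2, accepted
w2: Trace: p6 -2-> p2 -0-> p7 -0-> p3 -2-> p7 -1-> p2 -1-> p4 -0-> p6 -2-> p2 -1-> p4 -0-> p6 -1-> p5 -0-> p1 -1-> p0 -1-> p6 -1-> p5 -1-> p3 -2-> p7 -1-> p2 -2-> p0 -1-> p6 -0-> p4 -0-> p6 -2-> p2 -2-> p0 -2-> p1  → end p1, rejected
w3: Trace: p6 -1-> p5 -2-> p1 -0-> p6 -0-> p4 -2-> p3 -0-> p1 -0-> p6 -0-> p4 -1-> p4 -0-> p6 -2-> p2 -0-> p7 -1-> p2  → end p2, accepted
w4: Trace: p6 -0-> p4 -0-> p6 -2-> p2 -1-> p4 -2-> p3 -2-> p7 -0-> p3 -0-> p1 -0-> p6 -0-> p4 -1-> p4 -0-> p6 -0-> p4 -0-> p6 -2-> p2 -2-> p0 -0-> p3 -1-> p3 -1-> p3 -0-> p1 -0-> p6 -1-> p5 -2-> p1 -0-> p6 -1-> p5  → end p5, rejected
w5: Trace: p6 -2-> p2 -0-> p7 -2-> p3 -1-> p3 -1-> p3 -2-> p7 -1-> p2 -1-> p4 -0-> p6 -2-> p2 -1-> p4 -0-> p6 -2-> p2  → end p2, accepted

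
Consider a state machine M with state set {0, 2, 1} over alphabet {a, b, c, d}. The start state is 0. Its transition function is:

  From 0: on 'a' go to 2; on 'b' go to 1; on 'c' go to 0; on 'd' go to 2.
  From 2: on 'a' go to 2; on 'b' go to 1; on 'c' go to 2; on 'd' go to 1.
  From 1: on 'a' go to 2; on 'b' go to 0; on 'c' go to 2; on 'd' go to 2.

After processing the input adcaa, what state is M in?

2

Trace: 0 -a-> 2 -d-> 1 -c-> 2 -a-> 2 -a-> 2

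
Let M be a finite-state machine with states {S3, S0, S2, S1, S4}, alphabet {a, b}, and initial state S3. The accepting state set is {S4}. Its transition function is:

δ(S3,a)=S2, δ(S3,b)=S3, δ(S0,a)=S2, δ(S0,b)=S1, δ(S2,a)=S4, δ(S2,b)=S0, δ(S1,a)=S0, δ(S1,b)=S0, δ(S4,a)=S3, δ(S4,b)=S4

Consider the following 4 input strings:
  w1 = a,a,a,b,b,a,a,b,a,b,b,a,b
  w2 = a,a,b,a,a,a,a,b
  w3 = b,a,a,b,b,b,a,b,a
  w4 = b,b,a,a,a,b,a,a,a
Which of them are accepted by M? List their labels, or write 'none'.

none

w1:
  start at S3
  read 'a': S3 → S2
  read 'a': S2 → S4
  read 'a': S4 → S3
  read 'b': S3 → S3
  read 'b': S3 → S3
  read 'a': S3 → S2
  read 'a': S2 → S4
  read 'b': S4 → S4
  read 'a': S4 → S3
  read 'b': S3 → S3
  read 'b': S3 → S3
  read 'a': S3 → S2
  read 'b': S2 → S0
  end S0, rejected
w2:
  start at S3
  read 'a': S3 → S2
  read 'a': S2 → S4
  read 'b': S4 → S4
  read 'a': S4 → S3
  read 'a': S3 → S2
  read 'a': S2 → S4
  read 'a': S4 → S3
  read 'b': S3 → S3
  end S3, rejected
w3:
  start at S3
  read 'b': S3 → S3
  read 'a': S3 → S2
  read 'a': S2 → S4
  read 'b': S4 → S4
  read 'b': S4 → S4
  read 'b': S4 → S4
  read 'a': S4 → S3
  read 'b': S3 → S3
  read 'a': S3 → S2
  end S2, rejected
w4:
  start at S3
  read 'b': S3 → S3
  read 'b': S3 → S3
  read 'a': S3 → S2
  read 'a': S2 → S4
  read 'a': S4 → S3
  read 'b': S3 → S3
  read 'a': S3 → S2
  read 'a': S2 → S4
  read 'a': S4 → S3
  end S3, rejected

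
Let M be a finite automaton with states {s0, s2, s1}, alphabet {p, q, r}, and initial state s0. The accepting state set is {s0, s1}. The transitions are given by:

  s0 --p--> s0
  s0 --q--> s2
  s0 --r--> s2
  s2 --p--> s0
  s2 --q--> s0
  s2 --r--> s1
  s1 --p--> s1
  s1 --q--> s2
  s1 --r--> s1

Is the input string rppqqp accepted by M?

Yes

start at s0
read 'r': s0 → s2
read 'p': s2 → s0
read 'p': s0 → s0
read 'q': s0 → s2
read 'q': s2 → s0
read 'p': s0 → s0
End state s0 is accepting.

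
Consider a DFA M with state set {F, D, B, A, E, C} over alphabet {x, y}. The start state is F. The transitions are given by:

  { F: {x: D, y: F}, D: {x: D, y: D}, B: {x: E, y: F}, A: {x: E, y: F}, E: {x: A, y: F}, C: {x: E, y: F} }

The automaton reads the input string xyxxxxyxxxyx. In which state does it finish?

Trace: F -x-> D -y-> D -x-> D -x-> D -x-> D -x-> D -y-> D -x-> D -x-> D -x-> D -y-> D -x-> D

D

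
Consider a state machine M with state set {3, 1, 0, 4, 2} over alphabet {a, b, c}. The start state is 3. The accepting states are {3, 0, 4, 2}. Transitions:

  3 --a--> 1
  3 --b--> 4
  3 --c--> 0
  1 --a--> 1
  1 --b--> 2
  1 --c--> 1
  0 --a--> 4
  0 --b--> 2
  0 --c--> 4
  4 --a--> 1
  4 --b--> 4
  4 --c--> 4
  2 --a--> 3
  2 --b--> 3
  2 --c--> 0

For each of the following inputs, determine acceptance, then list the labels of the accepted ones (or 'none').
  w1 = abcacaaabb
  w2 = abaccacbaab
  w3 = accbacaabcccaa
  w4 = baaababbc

w1: 3 → 1 → 2 → 0 → 4 → 4 → 1 → 1 → 1 → 2 → 3  → end 3, accepted
w2: 3 → 1 → 2 → 3 → 0 → 4 → 1 → 1 → 2 → 3 → 1 → 2  → end 2, accepted
w3: 3 → 1 → 1 → 1 → 2 → 3 → 0 → 4 → 1 → 2 → 0 → 4 → 4 → 1 → 1  → end 1, rejected
w4: 3 → 4 → 1 → 1 → 1 → 2 → 3 → 4 → 4 → 4  → end 4, accepted

w1, w2, w4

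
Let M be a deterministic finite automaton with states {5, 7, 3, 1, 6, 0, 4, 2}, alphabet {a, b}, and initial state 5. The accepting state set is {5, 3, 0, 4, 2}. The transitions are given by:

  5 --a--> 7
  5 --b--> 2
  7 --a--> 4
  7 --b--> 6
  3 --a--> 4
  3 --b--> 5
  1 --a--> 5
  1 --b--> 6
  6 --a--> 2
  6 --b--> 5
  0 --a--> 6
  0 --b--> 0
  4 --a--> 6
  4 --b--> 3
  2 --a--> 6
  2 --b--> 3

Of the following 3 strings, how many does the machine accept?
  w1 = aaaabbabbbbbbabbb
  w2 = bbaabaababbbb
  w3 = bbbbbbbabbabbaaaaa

2

w1: Trace: 5 -a-> 7 -a-> 4 -a-> 6 -a-> 2 -b-> 3 -b-> 5 -a-> 7 -b-> 6 -b-> 5 -b-> 2 -b-> 3 -b-> 5 -b-> 2 -a-> 6 -b-> 5 -b-> 2 -b-> 3  → end 3, accepted
w2: Trace: 5 -b-> 2 -b-> 3 -a-> 4 -a-> 6 -b-> 5 -a-> 7 -a-> 4 -b-> 3 -a-> 4 -b-> 3 -b-> 5 -b-> 2 -b-> 3  → end 3, accepted
w3: Trace: 5 -b-> 2 -b-> 3 -b-> 5 -b-> 2 -b-> 3 -b-> 5 -b-> 2 -a-> 6 -b-> 5 -b-> 2 -a-> 6 -b-> 5 -b-> 2 -a-> 6 -a-> 2 -a-> 6 -a-> 2 -a-> 6  → end 6, rejected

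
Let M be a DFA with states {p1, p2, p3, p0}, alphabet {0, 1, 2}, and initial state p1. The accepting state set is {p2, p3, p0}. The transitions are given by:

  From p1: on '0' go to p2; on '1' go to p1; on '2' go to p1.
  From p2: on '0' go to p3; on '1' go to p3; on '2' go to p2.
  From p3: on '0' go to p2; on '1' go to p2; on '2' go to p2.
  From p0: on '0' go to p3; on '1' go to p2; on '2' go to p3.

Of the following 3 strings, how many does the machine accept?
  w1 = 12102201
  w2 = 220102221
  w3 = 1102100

w1: Trace: p1 -1-> p1 -2-> p1 -1-> p1 -0-> p2 -2-> p2 -2-> p2 -0-> p3 -1-> p2  → end p2, accepted
w2: Trace: p1 -2-> p1 -2-> p1 -0-> p2 -1-> p3 -0-> p2 -2-> p2 -2-> p2 -2-> p2 -1-> p3  → end p3, accepted
w3: Trace: p1 -1-> p1 -1-> p1 -0-> p2 -2-> p2 -1-> p3 -0-> p2 -0-> p3  → end p3, accepted

3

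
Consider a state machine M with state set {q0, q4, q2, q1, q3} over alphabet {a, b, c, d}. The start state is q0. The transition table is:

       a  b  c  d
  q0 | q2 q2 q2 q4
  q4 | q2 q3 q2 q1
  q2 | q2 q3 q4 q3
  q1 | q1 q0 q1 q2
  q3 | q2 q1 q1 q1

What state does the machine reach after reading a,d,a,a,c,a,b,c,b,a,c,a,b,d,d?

q2

start at q0
read 'a': q0 → q2
read 'd': q2 → q3
read 'a': q3 → q2
read 'a': q2 → q2
read 'c': q2 → q4
read 'a': q4 → q2
read 'b': q2 → q3
read 'c': q3 → q1
read 'b': q1 → q0
read 'a': q0 → q2
read 'c': q2 → q4
read 'a': q4 → q2
read 'b': q2 → q3
read 'd': q3 → q1
read 'd': q1 → q2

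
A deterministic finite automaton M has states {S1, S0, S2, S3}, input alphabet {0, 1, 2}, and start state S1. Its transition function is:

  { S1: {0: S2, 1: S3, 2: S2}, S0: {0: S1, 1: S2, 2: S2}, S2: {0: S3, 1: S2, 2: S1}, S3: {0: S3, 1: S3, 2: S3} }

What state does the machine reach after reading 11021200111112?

S3

start at S1
read '1': S1 → S3
read '1': S3 → S3
read '0': S3 → S3
read '2': S3 → S3
read '1': S3 → S3
read '2': S3 → S3
read '0': S3 → S3
read '0': S3 → S3
read '1': S3 → S3
read '1': S3 → S3
read '1': S3 → S3
read '1': S3 → S3
read '1': S3 → S3
read '2': S3 → S3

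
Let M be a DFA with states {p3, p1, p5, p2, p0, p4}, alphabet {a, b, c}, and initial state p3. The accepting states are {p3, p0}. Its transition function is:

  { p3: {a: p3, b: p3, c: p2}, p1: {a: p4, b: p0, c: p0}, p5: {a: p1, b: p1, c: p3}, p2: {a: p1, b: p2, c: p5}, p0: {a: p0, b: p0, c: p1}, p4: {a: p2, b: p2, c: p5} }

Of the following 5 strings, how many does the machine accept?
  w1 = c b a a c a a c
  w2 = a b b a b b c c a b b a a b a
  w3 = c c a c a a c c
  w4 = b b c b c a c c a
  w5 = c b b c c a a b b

w1:
  start at p3
  read 'c': p3 → p2
  read 'b': p2 → p2
  read 'a': p2 → p1
  read 'a': p1 → p4
  read 'c': p4 → p5
  read 'a': p5 → p1
  read 'a': p1 → p4
  read 'c': p4 → p5
  end p5, rejected
w2:
  start at p3
  read 'a': p3 → p3
  read 'b': p3 → p3
  read 'b': p3 → p3
  read 'a': p3 → p3
  read 'b': p3 → p3
  read 'b': p3 → p3
  read 'c': p3 → p2
  read 'c': p2 → p5
  read 'a': p5 → p1
  read 'b': p1 → p0
  read 'b': p0 → p0
  read 'a': p0 → p0
  read 'a': p0 → p0
  read 'b': p0 → p0
  read 'a': p0 → p0
  end p0, accepted
w3:
  start at p3
  read 'c': p3 → p2
  read 'c': p2 → p5
  read 'a': p5 → p1
  read 'c': p1 → p0
  read 'a': p0 → p0
  read 'a': p0 → p0
  read 'c': p0 → p1
  read 'c': p1 → p0
  end p0, accepted
w4:
  start at p3
  read 'b': p3 → p3
  read 'b': p3 → p3
  read 'c': p3 → p2
  read 'b': p2 → p2
  read 'c': p2 → p5
  read 'a': p5 → p1
  read 'c': p1 → p0
  read 'c': p0 → p1
  read 'a': p1 → p4
  end p4, rejected
w5:
  start at p3
  read 'c': p3 → p2
  read 'b': p2 → p2
  read 'b': p2 → p2
  read 'c': p2 → p5
  read 'c': p5 → p3
  read 'a': p3 → p3
  read 'a': p3 → p3
  read 'b': p3 → p3
  read 'b': p3 → p3
  end p3, accepted

3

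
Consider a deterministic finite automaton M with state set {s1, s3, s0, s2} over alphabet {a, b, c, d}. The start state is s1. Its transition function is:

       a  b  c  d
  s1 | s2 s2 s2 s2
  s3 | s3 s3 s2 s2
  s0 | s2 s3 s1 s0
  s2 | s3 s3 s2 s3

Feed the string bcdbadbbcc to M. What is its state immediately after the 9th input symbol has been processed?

start at s1
read 'b': s1 → s2
read 'c': s2 → s2
read 'd': s2 → s3
read 'b': s3 → s3
read 'a': s3 → s3
read 'd': s3 → s2
read 'b': s2 → s3
read 'b': s3 → s3
read 'c': s3 → s2
After 9 symbols: s2.

s2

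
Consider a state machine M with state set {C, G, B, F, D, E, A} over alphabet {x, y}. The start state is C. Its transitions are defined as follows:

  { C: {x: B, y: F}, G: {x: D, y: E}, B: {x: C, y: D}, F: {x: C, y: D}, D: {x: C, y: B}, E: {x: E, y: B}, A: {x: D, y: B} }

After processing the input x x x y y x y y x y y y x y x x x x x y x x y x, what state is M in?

C

Trace: C -x-> B -x-> C -x-> B -y-> D -y-> B -x-> C -y-> F -y-> D -x-> C -y-> F -y-> D -y-> B -x-> C -y-> F -x-> C -x-> B -x-> C -x-> B -x-> C -y-> F -x-> C -x-> B -y-> D -x-> C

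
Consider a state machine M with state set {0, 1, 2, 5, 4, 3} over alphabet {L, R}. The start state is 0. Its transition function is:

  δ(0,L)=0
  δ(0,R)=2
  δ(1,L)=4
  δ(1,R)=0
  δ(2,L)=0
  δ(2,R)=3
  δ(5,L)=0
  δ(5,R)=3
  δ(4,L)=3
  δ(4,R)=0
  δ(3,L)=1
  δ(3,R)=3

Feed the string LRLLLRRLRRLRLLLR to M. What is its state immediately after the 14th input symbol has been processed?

start at 0
read 'L': 0 → 0
read 'R': 0 → 2
read 'L': 2 → 0
read 'L': 0 → 0
read 'L': 0 → 0
read 'R': 0 → 2
read 'R': 2 → 3
read 'L': 3 → 1
read 'R': 1 → 0
read 'R': 0 → 2
read 'L': 2 → 0
read 'R': 0 → 2
read 'L': 2 → 0
read 'L': 0 → 0
After 14 symbols: 0.

0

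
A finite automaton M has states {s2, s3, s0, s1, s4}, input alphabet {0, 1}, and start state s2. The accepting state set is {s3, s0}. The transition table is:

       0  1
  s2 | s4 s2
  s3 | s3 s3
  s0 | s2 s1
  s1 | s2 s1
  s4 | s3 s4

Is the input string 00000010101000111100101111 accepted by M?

start at s2
read '0': s2 → s4
read '0': s4 → s3
read '0': s3 → s3
read '0': s3 → s3
read '0': s3 → s3
read '0': s3 → s3
read '1': s3 → s3
read '0': s3 → s3
read '1': s3 → s3
read '0': s3 → s3
read '1': s3 → s3
read '0': s3 → s3
read '0': s3 → s3
read '0': s3 → s3
read '1': s3 → s3
read '1': s3 → s3
read '1': s3 → s3
read '1': s3 → s3
read '0': s3 → s3
read '0': s3 → s3
read '1': s3 → s3
read '0': s3 → s3
read '1': s3 → s3
read '1': s3 → s3
read '1': s3 → s3
read '1': s3 → s3
End state s3 is accepting.

Yes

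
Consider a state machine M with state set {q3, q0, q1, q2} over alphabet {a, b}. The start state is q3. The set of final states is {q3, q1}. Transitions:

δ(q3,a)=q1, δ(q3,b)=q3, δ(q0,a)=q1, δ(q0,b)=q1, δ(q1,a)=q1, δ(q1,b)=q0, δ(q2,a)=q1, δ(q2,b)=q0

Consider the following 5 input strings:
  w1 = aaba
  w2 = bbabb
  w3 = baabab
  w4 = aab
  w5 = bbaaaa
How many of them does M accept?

w1: Trace: q3 -a-> q1 -a-> q1 -b-> q0 -a-> q1  → end q1, accepted
w2: Trace: q3 -b-> q3 -b-> q3 -a-> q1 -b-> q0 -b-> q1  → end q1, accepted
w3: Trace: q3 -b-> q3 -a-> q1 -a-> q1 -b-> q0 -a-> q1 -b-> q0  → end q0, rejected
w4: Trace: q3 -a-> q1 -a-> q1 -b-> q0  → end q0, rejected
w5: Trace: q3 -b-> q3 -b-> q3 -a-> q1 -a-> q1 -a-> q1 -a-> q1  → end q1, accepted

3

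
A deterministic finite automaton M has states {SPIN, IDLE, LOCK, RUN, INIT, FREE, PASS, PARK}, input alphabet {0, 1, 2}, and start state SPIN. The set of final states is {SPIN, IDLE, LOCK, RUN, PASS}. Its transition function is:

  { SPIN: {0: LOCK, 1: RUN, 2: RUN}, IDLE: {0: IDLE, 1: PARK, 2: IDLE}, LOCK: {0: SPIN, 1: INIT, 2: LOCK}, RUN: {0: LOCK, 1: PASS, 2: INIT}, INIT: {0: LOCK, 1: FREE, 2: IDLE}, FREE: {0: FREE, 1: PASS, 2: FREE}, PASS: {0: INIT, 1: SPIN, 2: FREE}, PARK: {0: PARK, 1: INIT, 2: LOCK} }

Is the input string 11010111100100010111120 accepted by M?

start at SPIN
read '1': SPIN → RUN
read '1': RUN → PASS
read '0': PASS → INIT
read '1': INIT → FREE
read '0': FREE → FREE
read '1': FREE → PASS
read '1': PASS → SPIN
read '1': SPIN → RUN
read '1': RUN → PASS
read '0': PASS → INIT
read '0': INIT → LOCK
read '1': LOCK → INIT
read '0': INIT → LOCK
read '0': LOCK → SPIN
read '0': SPIN → LOCK
read '1': LOCK → INIT
read '0': INIT → LOCK
read '1': LOCK → INIT
read '1': INIT → FREE
read '1': FREE → PASS
read '1': PASS → SPIN
read '2': SPIN → RUN
read '0': RUN → LOCK
End state LOCK is accepting.

Yes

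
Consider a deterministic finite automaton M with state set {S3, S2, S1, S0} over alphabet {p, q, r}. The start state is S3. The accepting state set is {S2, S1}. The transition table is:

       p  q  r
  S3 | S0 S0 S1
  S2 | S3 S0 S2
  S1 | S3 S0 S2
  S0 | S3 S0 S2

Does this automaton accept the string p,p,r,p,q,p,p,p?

No

Trace: S3 -p-> S0 -p-> S3 -r-> S1 -p-> S3 -q-> S0 -p-> S3 -p-> S0 -p-> S3
End state S3 is not accepting.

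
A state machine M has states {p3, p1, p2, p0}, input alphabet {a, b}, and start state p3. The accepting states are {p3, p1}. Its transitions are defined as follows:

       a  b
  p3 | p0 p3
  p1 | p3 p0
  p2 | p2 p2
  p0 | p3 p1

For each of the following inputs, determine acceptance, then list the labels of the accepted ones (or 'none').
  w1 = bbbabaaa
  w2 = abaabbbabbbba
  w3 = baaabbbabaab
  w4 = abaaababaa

w1, w3

w1:
  start at p3
  read 'b': p3 → p3
  read 'b': p3 → p3
  read 'b': p3 → p3
  read 'a': p3 → p0
  read 'b': p0 → p1
  read 'a': p1 → p3
  read 'a': p3 → p0
  read 'a': p0 → p3
  end p3, accepted
w2:
  start at p3
  read 'a': p3 → p0
  read 'b': p0 → p1
  read 'a': p1 → p3
  read 'a': p3 → p0
  read 'b': p0 → p1
  read 'b': p1 → p0
  read 'b': p0 → p1
  read 'a': p1 → p3
  read 'b': p3 → p3
  read 'b': p3 → p3
  read 'b': p3 → p3
  read 'b': p3 → p3
  read 'a': p3 → p0
  end p0, rejected
w3:
  start at p3
  read 'b': p3 → p3
  read 'a': p3 → p0
  read 'a': p0 → p3
  read 'a': p3 → p0
  read 'b': p0 → p1
  read 'b': p1 → p0
  read 'b': p0 → p1
  read 'a': p1 → p3
  read 'b': p3 → p3
  read 'a': p3 → p0
  read 'a': p0 → p3
  read 'b': p3 → p3
  end p3, accepted
w4:
  start at p3
  read 'a': p3 → p0
  read 'b': p0 → p1
  read 'a': p1 → p3
  read 'a': p3 → p0
  read 'a': p0 → p3
  read 'b': p3 → p3
  read 'a': p3 → p0
  read 'b': p0 → p1
  read 'a': p1 → p3
  read 'a': p3 → p0
  end p0, rejected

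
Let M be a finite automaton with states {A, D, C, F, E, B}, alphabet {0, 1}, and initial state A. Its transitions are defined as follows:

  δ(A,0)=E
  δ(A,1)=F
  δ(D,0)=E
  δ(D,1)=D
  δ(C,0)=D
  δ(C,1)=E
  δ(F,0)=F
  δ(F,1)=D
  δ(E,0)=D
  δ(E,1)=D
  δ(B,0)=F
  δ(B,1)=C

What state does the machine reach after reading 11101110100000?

E

A → F → D → D → E → D → D → D → E → D → E → D → E → D → E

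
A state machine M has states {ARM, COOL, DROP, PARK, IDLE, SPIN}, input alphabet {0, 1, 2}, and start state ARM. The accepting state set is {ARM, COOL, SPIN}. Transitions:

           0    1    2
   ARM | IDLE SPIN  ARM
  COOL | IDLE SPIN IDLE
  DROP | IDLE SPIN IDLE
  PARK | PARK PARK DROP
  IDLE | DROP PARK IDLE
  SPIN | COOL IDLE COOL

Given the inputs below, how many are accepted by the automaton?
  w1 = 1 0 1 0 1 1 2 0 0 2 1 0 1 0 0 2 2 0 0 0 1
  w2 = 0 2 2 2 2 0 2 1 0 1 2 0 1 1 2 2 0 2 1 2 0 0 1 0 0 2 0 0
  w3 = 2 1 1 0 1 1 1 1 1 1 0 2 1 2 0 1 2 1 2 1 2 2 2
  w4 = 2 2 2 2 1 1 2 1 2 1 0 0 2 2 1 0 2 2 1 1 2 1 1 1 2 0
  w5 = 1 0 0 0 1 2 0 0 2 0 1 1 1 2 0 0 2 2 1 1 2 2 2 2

w1: ARM → SPIN → COOL → SPIN → COOL → SPIN → IDLE → IDLE → DROP → IDLE → IDLE → PARK → PARK → PARK → PARK → PARK → DROP → IDLE → DROP → IDLE → DROP → SPIN  → end SPIN, accepted
w2: ARM → IDLE → IDLE → IDLE → IDLE → IDLE → DROP → IDLE → PARK → PARK → PARK → DROP → IDLE → PARK → PARK → DROP → IDLE → DROP → IDLE → PARK → DROP → IDLE → DROP → SPIN → COOL → IDLE → IDLE → DROP → IDLE  → end IDLE, rejected
w3: ARM → ARM → SPIN → IDLE → DROP → SPIN → IDLE → PARK → PARK → PARK → PARK → PARK → DROP → SPIN → COOL → IDLE → PARK → DROP → SPIN → COOL → SPIN → COOL → IDLE → IDLE  → end IDLE, rejected
w4: ARM → ARM → ARM → ARM → ARM → SPIN → IDLE → IDLE → PARK → DROP → SPIN → COOL → IDLE → IDLE → IDLE → PARK → PARK → DROP → IDLE → PARK → PARK → DROP → SPIN → IDLE → PARK → DROP → IDLE  → end IDLE, rejected
w5: ARM → SPIN → COOL → IDLE → DROP → SPIN → COOL → IDLE → DROP → IDLE → DROP → SPIN → IDLE → PARK → DROP → IDLE → DROP → IDLE → IDLE → PARK → PARK → DROP → IDLE → IDLE → IDLE  → end IDLE, rejected

1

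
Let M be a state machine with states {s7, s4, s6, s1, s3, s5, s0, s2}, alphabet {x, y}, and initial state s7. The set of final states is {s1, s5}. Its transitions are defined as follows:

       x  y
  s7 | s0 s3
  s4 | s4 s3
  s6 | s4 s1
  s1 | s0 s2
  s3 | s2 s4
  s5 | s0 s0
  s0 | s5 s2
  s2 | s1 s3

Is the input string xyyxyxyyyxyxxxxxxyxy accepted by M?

No

start at s7
read 'x': s7 → s0
read 'y': s0 → s2
read 'y': s2 → s3
read 'x': s3 → s2
read 'y': s2 → s3
read 'x': s3 → s2
read 'y': s2 → s3
read 'y': s3 → s4
read 'y': s4 → s3
read 'x': s3 → s2
read 'y': s2 → s3
read 'x': s3 → s2
read 'x': s2 → s1
read 'x': s1 → s0
read 'x': s0 → s5
read 'x': s5 → s0
read 'x': s0 → s5
read 'y': s5 → s0
read 'x': s0 → s5
read 'y': s5 → s0
End state s0 is not accepting.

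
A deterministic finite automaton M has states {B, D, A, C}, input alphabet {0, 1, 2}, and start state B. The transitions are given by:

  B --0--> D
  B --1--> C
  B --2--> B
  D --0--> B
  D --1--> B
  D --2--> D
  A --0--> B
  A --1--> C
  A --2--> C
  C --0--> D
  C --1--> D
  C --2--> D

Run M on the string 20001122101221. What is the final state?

C

B → B → D → B → D → B → C → D → D → B → D → B → B → B → C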